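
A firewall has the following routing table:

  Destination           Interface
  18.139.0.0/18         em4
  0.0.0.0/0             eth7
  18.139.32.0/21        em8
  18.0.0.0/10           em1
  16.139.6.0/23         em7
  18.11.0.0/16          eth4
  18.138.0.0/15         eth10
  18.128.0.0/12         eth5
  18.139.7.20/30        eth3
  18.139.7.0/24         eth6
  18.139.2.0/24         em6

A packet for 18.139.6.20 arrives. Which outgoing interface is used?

em4

Routes whose prefix contains 18.139.6.20:
  0.0.0.0/0 (default, matches everything) -> eth7
  18.128.0.0/12 (18.128.0.0 - 18.143.255.255) -> eth5
  18.138.0.0/15 (18.138.0.0 - 18.139.255.255) -> eth10
  18.139.0.0/18 (18.139.0.0 - 18.139.63.255) -> em4
More-specific entries that do NOT match:
  18.139.7.20/30 (18.139.7.20 - 18.139.7.23) does not contain 18.139.6.20
  18.139.7.0/24 (18.139.7.0 - 18.139.7.255) does not contain 18.139.6.20
  18.139.2.0/24 (18.139.2.0 - 18.139.2.255) does not contain 18.139.6.20
  16.139.6.0/23 (16.139.6.0 - 16.139.7.255) does not contain 18.139.6.20
  18.139.32.0/21 (18.139.32.0 - 18.139.39.255) does not contain 18.139.6.20
Longest matching prefix is /18 -> interface em4.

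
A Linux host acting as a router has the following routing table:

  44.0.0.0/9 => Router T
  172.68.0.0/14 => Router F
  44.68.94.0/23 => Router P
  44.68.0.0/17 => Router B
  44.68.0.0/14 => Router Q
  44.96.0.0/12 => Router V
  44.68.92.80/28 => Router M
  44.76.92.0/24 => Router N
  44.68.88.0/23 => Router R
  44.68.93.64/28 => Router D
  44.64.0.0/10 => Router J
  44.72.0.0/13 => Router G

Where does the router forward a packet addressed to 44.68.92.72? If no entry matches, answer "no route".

Routes whose prefix contains 44.68.92.72:
  44.0.0.0/9 (44.0.0.0 - 44.127.255.255) -> Router T
  44.64.0.0/10 (44.64.0.0 - 44.127.255.255) -> Router J
  44.68.0.0/14 (44.68.0.0 - 44.71.255.255) -> Router Q
  44.68.0.0/17 (44.68.0.0 - 44.68.127.255) -> Router B
More-specific entries that do NOT match:
  44.68.92.80/28 (44.68.92.80 - 44.68.92.95) does not contain 44.68.92.72
  44.68.93.64/28 (44.68.93.64 - 44.68.93.79) does not contain 44.68.92.72
  44.76.92.0/24 (44.76.92.0 - 44.76.92.255) does not contain 44.68.92.72
  44.68.94.0/23 (44.68.94.0 - 44.68.95.255) does not contain 44.68.92.72
  44.68.88.0/23 (44.68.88.0 - 44.68.89.255) does not contain 44.68.92.72
Longest matching prefix is /17 -> next hop Router B.

Router B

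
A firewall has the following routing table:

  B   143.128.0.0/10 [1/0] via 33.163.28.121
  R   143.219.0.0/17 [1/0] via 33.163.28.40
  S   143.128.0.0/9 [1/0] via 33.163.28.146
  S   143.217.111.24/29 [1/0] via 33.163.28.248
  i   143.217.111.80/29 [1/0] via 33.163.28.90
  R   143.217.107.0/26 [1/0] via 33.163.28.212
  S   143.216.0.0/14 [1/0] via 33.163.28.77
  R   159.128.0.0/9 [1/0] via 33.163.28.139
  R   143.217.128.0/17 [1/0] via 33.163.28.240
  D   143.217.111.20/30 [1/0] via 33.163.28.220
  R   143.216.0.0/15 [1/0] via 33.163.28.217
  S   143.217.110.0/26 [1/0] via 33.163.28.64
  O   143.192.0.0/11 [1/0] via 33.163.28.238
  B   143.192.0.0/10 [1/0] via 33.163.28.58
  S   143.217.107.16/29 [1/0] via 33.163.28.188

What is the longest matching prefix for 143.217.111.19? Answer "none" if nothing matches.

143.216.0.0/15

Entries matching 143.217.111.19:
  143.128.0.0/9 (143.128.0.0 - 143.255.255.255)
  143.192.0.0/10 (143.192.0.0 - 143.255.255.255)
  143.192.0.0/11 (143.192.0.0 - 143.223.255.255)
  143.216.0.0/14 (143.216.0.0 - 143.219.255.255)
  143.216.0.0/15 (143.216.0.0 - 143.217.255.255)
Most specific is 143.216.0.0/15.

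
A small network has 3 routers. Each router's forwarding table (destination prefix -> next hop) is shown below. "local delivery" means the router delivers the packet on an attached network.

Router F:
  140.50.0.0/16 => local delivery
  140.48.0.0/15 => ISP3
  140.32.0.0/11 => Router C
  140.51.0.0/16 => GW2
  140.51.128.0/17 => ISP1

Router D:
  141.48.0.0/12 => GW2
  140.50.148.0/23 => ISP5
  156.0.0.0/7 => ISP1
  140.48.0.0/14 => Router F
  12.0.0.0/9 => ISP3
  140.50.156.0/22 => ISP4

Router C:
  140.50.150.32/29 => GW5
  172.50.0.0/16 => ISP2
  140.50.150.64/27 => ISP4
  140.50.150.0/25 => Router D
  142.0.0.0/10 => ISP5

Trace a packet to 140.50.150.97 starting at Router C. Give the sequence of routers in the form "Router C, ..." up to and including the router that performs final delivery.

Router C, Router D, Router F

At Router C: longest match for 140.50.150.97 is 140.50.150.0/25 -> Router D
At Router D: longest match for 140.50.150.97 is 140.48.0.0/14 -> Router F
At Router F: longest match for 140.50.150.97 is 140.50.0.0/16 -> local delivery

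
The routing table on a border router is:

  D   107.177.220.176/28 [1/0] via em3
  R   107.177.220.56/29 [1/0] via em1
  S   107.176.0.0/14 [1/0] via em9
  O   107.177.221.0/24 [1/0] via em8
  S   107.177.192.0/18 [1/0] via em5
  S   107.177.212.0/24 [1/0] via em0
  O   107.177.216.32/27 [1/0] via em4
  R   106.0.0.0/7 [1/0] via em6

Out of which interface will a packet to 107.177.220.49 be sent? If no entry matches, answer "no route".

Routes whose prefix contains 107.177.220.49:
  106.0.0.0/7 (106.0.0.0 - 107.255.255.255) -> em6
  107.176.0.0/14 (107.176.0.0 - 107.179.255.255) -> em9
  107.177.192.0/18 (107.177.192.0 - 107.177.255.255) -> em5
More-specific entries that do NOT match:
  107.177.220.56/29 (107.177.220.56 - 107.177.220.63) does not contain 107.177.220.49
  107.177.220.176/28 (107.177.220.176 - 107.177.220.191) does not contain 107.177.220.49
  107.177.216.32/27 (107.177.216.32 - 107.177.216.63) does not contain 107.177.220.49
  107.177.221.0/24 (107.177.221.0 - 107.177.221.255) does not contain 107.177.220.49
  107.177.212.0/24 (107.177.212.0 - 107.177.212.255) does not contain 107.177.220.49
Longest matching prefix is /18 -> interface em5.

em5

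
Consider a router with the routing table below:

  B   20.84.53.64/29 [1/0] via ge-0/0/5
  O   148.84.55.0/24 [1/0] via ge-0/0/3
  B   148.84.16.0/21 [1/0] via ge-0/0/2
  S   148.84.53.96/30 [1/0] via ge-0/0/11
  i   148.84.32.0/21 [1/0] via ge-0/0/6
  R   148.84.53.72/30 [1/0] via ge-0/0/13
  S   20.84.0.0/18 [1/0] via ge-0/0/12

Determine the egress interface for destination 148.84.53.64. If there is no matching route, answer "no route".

no route

No entry's prefix contains 148.84.53.64; there is no default route.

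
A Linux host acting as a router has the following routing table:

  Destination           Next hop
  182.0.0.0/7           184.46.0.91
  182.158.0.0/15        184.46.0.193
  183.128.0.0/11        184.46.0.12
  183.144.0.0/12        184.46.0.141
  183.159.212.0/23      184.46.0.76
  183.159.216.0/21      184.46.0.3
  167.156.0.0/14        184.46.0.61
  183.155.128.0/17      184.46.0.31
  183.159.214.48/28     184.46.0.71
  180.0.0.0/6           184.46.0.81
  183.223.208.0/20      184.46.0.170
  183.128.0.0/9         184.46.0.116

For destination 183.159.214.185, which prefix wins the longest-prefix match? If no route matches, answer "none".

Entries matching 183.159.214.185:
  180.0.0.0/6 (180.0.0.0 - 183.255.255.255)
  182.0.0.0/7 (182.0.0.0 - 183.255.255.255)
  183.128.0.0/9 (183.128.0.0 - 183.255.255.255)
  183.128.0.0/11 (183.128.0.0 - 183.159.255.255)
  183.144.0.0/12 (183.144.0.0 - 183.159.255.255)
Most specific is 183.144.0.0/12.

183.144.0.0/12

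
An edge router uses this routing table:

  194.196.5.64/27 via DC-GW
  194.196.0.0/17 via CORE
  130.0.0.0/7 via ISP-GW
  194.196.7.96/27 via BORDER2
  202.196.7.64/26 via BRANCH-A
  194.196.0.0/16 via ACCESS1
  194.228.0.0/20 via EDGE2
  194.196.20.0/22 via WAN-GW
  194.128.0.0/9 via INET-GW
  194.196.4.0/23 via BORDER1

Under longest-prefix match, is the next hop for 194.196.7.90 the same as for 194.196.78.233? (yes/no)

yes

194.196.7.90: longest match 194.196.0.0/17 -> CORE
194.196.78.233: longest match 194.196.0.0/17 -> CORE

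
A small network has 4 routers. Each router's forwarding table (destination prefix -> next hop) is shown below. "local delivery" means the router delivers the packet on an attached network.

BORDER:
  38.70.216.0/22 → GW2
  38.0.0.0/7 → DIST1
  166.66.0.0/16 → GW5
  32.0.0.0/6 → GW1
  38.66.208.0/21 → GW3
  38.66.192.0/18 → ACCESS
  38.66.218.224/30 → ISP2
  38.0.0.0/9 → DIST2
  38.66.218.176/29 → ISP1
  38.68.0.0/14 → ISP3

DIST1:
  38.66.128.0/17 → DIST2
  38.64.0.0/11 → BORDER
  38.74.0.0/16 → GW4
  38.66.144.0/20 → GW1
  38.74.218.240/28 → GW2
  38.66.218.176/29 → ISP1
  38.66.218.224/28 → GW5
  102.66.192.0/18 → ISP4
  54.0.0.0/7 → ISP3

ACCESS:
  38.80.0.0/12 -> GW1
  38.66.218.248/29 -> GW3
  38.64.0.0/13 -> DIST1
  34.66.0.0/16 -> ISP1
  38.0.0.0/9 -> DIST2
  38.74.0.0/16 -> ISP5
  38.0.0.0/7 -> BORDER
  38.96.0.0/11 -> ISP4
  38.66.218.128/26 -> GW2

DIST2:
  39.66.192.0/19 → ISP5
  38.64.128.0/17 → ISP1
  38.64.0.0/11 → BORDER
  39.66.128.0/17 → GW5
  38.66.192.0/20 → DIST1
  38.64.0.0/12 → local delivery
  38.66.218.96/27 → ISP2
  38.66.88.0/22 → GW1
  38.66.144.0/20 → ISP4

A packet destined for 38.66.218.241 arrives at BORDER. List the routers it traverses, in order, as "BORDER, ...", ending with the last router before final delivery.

BORDER, ACCESS, DIST1, DIST2

At BORDER: longest match for 38.66.218.241 is 38.66.192.0/18 -> ACCESS
At ACCESS: longest match for 38.66.218.241 is 38.64.0.0/13 -> DIST1
At DIST1: longest match for 38.66.218.241 is 38.66.128.0/17 -> DIST2
At DIST2: longest match for 38.66.218.241 is 38.64.0.0/12 -> local delivery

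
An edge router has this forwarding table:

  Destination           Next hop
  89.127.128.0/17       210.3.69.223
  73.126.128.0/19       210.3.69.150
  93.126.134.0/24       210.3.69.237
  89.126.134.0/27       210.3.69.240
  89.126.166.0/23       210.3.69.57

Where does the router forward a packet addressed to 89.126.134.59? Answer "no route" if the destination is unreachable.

No entry's prefix contains 89.126.134.59; there is no default route.

no route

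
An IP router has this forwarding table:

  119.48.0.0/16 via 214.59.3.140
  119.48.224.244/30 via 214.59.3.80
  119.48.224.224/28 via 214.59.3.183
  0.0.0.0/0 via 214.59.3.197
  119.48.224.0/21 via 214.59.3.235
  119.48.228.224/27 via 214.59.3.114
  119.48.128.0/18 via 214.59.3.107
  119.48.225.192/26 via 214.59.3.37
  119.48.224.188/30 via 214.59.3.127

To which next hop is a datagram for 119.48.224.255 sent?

214.59.3.235

Routes whose prefix contains 119.48.224.255:
  0.0.0.0/0 (default, matches everything) -> 214.59.3.197
  119.48.0.0/16 (119.48.0.0 - 119.48.255.255) -> 214.59.3.140
  119.48.224.0/21 (119.48.224.0 - 119.48.231.255) -> 214.59.3.235
More-specific entries that do NOT match:
  119.48.224.244/30 (119.48.224.244 - 119.48.224.247) does not contain 119.48.224.255
  119.48.224.188/30 (119.48.224.188 - 119.48.224.191) does not contain 119.48.224.255
  119.48.224.224/28 (119.48.224.224 - 119.48.224.239) does not contain 119.48.224.255
  119.48.228.224/27 (119.48.228.224 - 119.48.228.255) does not contain 119.48.224.255
  119.48.225.192/26 (119.48.225.192 - 119.48.225.255) does not contain 119.48.224.255
Longest matching prefix is /21 -> next hop 214.59.3.235.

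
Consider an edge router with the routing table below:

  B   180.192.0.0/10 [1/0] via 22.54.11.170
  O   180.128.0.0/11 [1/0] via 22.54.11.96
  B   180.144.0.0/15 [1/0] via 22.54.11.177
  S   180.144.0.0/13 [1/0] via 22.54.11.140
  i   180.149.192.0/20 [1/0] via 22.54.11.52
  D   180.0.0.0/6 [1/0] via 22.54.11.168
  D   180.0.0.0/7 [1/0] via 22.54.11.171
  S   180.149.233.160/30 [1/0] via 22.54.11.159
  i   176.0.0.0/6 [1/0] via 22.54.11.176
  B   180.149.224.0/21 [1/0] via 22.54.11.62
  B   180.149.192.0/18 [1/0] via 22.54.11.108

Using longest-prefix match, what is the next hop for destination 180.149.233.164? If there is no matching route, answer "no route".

Routes whose prefix contains 180.149.233.164:
  180.0.0.0/6 (180.0.0.0 - 183.255.255.255) -> 22.54.11.168
  180.0.0.0/7 (180.0.0.0 - 181.255.255.255) -> 22.54.11.171
  180.128.0.0/11 (180.128.0.0 - 180.159.255.255) -> 22.54.11.96
  180.144.0.0/13 (180.144.0.0 - 180.151.255.255) -> 22.54.11.140
  180.149.192.0/18 (180.149.192.0 - 180.149.255.255) -> 22.54.11.108
More-specific entries that do NOT match:
  180.149.233.160/30 (180.149.233.160 - 180.149.233.163) does not contain 180.149.233.164
  180.149.224.0/21 (180.149.224.0 - 180.149.231.255) does not contain 180.149.233.164
  180.149.192.0/20 (180.149.192.0 - 180.149.207.255) does not contain 180.149.233.164
Longest matching prefix is /18 -> next hop 22.54.11.108.

22.54.11.108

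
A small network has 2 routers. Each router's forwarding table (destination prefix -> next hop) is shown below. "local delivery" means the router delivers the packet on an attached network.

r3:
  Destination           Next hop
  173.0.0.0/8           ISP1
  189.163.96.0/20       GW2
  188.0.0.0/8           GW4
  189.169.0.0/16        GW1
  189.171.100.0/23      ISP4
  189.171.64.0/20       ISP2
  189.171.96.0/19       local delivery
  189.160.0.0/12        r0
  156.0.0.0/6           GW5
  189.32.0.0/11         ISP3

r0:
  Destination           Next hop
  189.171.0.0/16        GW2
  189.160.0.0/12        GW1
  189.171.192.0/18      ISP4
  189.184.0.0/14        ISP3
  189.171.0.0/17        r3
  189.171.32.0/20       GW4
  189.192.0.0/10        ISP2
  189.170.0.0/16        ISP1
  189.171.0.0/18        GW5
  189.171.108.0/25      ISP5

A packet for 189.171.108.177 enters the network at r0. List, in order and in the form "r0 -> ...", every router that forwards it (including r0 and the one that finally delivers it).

At r0: longest match for 189.171.108.177 is 189.171.0.0/17 -> r3
At r3: longest match for 189.171.108.177 is 189.171.96.0/19 -> local delivery

r0 -> r3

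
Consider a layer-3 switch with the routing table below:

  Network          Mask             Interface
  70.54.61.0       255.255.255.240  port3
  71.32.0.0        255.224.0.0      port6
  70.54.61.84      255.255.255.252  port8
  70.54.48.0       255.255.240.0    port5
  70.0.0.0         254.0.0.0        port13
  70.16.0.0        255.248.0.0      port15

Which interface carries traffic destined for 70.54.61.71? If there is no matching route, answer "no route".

Routes whose prefix contains 70.54.61.71:
  70.0.0.0/7 (70.0.0.0 - 71.255.255.255) -> port13
  70.54.48.0/20 (70.54.48.0 - 70.54.63.255) -> port5
More-specific entries that do NOT match:
  70.54.61.84/30 (70.54.61.84 - 70.54.61.87) does not contain 70.54.61.71
  70.54.61.0/28 (70.54.61.0 - 70.54.61.15) does not contain 70.54.61.71
Longest matching prefix is /20 -> interface port5.

port5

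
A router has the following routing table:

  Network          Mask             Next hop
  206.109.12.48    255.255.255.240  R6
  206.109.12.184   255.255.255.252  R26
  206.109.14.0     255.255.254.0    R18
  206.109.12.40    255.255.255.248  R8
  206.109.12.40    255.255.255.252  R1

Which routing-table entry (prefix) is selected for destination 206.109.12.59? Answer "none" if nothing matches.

206.109.12.48/28

Entries matching 206.109.12.59:
  206.109.12.48/28 (206.109.12.48 - 206.109.12.63)
Most specific is 206.109.12.48/28.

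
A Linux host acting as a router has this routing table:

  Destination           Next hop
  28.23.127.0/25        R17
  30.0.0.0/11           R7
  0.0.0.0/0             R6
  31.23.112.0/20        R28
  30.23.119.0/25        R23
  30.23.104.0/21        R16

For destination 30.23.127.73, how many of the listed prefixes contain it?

2

Prefixes containing 30.23.127.73:
  0.0.0.0/0 (default, matches everything)
  30.0.0.0/11 (30.0.0.0 - 30.31.255.255)
Total matching entries: 2.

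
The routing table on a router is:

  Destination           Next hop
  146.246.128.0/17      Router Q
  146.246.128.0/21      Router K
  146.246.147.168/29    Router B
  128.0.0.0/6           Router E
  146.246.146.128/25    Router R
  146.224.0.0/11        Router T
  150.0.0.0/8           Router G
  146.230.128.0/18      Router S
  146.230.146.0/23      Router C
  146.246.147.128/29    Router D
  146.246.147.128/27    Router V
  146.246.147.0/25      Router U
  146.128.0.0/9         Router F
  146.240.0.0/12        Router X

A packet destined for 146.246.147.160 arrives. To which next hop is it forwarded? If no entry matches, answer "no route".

Router Q

Routes whose prefix contains 146.246.147.160:
  146.128.0.0/9 (146.128.0.0 - 146.255.255.255) -> Router F
  146.224.0.0/11 (146.224.0.0 - 146.255.255.255) -> Router T
  146.240.0.0/12 (146.240.0.0 - 146.255.255.255) -> Router X
  146.246.128.0/17 (146.246.128.0 - 146.246.255.255) -> Router Q
More-specific entries that do NOT match:
  146.246.147.168/29 (146.246.147.168 - 146.246.147.175) does not contain 146.246.147.160
  146.246.147.128/29 (146.246.147.128 - 146.246.147.135) does not contain 146.246.147.160
  146.246.147.128/27 (146.246.147.128 - 146.246.147.159) does not contain 146.246.147.160
  146.246.146.128/25 (146.246.146.128 - 146.246.146.255) does not contain 146.246.147.160
  146.246.147.0/25 (146.246.147.0 - 146.246.147.127) does not contain 146.246.147.160
  146.230.146.0/23 (146.230.146.0 - 146.230.147.255) does not contain 146.246.147.160
  146.246.128.0/21 (146.246.128.0 - 146.246.135.255) does not contain 146.246.147.160
  146.230.128.0/18 (146.230.128.0 - 146.230.191.255) does not contain 146.246.147.160
Longest matching prefix is /17 -> next hop Router Q.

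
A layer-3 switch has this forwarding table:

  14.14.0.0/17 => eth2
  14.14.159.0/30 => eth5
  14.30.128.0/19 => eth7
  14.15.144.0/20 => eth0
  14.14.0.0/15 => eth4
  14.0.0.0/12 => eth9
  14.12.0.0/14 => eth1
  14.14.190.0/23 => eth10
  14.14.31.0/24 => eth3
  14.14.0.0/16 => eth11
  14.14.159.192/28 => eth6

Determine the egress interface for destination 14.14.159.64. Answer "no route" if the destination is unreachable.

Routes whose prefix contains 14.14.159.64:
  14.0.0.0/12 (14.0.0.0 - 14.15.255.255) -> eth9
  14.12.0.0/14 (14.12.0.0 - 14.15.255.255) -> eth1
  14.14.0.0/15 (14.14.0.0 - 14.15.255.255) -> eth4
  14.14.0.0/16 (14.14.0.0 - 14.14.255.255) -> eth11
More-specific entries that do NOT match:
  14.14.159.0/30 (14.14.159.0 - 14.14.159.3) does not contain 14.14.159.64
  14.14.159.192/28 (14.14.159.192 - 14.14.159.207) does not contain 14.14.159.64
  14.14.31.0/24 (14.14.31.0 - 14.14.31.255) does not contain 14.14.159.64
  14.14.190.0/23 (14.14.190.0 - 14.14.191.255) does not contain 14.14.159.64
  14.15.144.0/20 (14.15.144.0 - 14.15.159.255) does not contain 14.14.159.64
  14.30.128.0/19 (14.30.128.0 - 14.30.159.255) does not contain 14.14.159.64
  14.14.0.0/17 (14.14.0.0 - 14.14.127.255) does not contain 14.14.159.64
Longest matching prefix is /16 -> interface eth11.

eth11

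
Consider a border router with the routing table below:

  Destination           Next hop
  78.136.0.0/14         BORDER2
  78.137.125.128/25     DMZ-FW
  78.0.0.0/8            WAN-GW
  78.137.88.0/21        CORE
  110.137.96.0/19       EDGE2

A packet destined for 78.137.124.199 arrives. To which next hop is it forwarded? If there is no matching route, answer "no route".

BORDER2

Routes whose prefix contains 78.137.124.199:
  78.0.0.0/8 (78.0.0.0 - 78.255.255.255) -> WAN-GW
  78.136.0.0/14 (78.136.0.0 - 78.139.255.255) -> BORDER2
More-specific entries that do NOT match:
  78.137.125.128/25 (78.137.125.128 - 78.137.125.255) does not contain 78.137.124.199
  78.137.88.0/21 (78.137.88.0 - 78.137.95.255) does not contain 78.137.124.199
  110.137.96.0/19 (110.137.96.0 - 110.137.127.255) does not contain 78.137.124.199
Longest matching prefix is /14 -> next hop BORDER2.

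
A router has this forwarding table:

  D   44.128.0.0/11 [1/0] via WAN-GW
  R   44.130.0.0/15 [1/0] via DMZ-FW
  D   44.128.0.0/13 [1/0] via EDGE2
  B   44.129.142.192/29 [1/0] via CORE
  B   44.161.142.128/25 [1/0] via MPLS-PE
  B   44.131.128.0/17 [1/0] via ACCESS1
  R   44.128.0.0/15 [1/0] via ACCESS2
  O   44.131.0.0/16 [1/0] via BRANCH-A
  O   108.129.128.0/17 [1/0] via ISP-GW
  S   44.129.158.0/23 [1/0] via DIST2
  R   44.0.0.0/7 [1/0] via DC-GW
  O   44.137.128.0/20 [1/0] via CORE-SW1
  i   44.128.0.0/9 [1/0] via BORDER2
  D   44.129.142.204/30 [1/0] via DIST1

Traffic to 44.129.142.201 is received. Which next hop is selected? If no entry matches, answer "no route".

Routes whose prefix contains 44.129.142.201:
  44.0.0.0/7 (44.0.0.0 - 45.255.255.255) -> DC-GW
  44.128.0.0/9 (44.128.0.0 - 44.255.255.255) -> BORDER2
  44.128.0.0/11 (44.128.0.0 - 44.159.255.255) -> WAN-GW
  44.128.0.0/13 (44.128.0.0 - 44.135.255.255) -> EDGE2
  44.128.0.0/15 (44.128.0.0 - 44.129.255.255) -> ACCESS2
More-specific entries that do NOT match:
  44.129.142.204/30 (44.129.142.204 - 44.129.142.207) does not contain 44.129.142.201
  44.129.142.192/29 (44.129.142.192 - 44.129.142.199) does not contain 44.129.142.201
  44.161.142.128/25 (44.161.142.128 - 44.161.142.255) does not contain 44.129.142.201
  44.129.158.0/23 (44.129.158.0 - 44.129.159.255) does not contain 44.129.142.201
  44.137.128.0/20 (44.137.128.0 - 44.137.143.255) does not contain 44.129.142.201
  44.131.128.0/17 (44.131.128.0 - 44.131.255.255) does not contain 44.129.142.201
  108.129.128.0/17 (108.129.128.0 - 108.129.255.255) does not contain 44.129.142.201
  44.131.0.0/16 (44.131.0.0 - 44.131.255.255) does not contain 44.129.142.201
Longest matching prefix is /15 -> next hop ACCESS2.

ACCESS2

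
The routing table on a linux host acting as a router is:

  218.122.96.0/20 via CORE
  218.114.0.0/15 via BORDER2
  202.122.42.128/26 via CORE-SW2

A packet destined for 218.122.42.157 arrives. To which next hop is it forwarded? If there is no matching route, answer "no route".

no route

No entry's prefix contains 218.122.42.157; there is no default route.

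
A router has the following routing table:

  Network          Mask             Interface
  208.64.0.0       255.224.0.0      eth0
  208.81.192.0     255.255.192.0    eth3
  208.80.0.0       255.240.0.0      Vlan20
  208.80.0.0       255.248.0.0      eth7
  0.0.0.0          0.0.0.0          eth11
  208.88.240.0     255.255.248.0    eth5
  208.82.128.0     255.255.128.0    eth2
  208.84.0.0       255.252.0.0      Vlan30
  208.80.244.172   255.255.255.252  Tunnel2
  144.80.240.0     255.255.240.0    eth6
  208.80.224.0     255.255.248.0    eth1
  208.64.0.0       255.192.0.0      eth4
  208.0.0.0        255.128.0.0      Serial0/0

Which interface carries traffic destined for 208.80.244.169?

eth7

Routes whose prefix contains 208.80.244.169:
  0.0.0.0/0 (default, matches everything) -> eth11
  208.0.0.0/9 (208.0.0.0 - 208.127.255.255) -> Serial0/0
  208.64.0.0/10 (208.64.0.0 - 208.127.255.255) -> eth4
  208.64.0.0/11 (208.64.0.0 - 208.95.255.255) -> eth0
  208.80.0.0/12 (208.80.0.0 - 208.95.255.255) -> Vlan20
  208.80.0.0/13 (208.80.0.0 - 208.87.255.255) -> eth7
More-specific entries that do NOT match:
  208.80.244.172/30 (208.80.244.172 - 208.80.244.175) does not contain 208.80.244.169
  208.88.240.0/21 (208.88.240.0 - 208.88.247.255) does not contain 208.80.244.169
  208.80.224.0/21 (208.80.224.0 - 208.80.231.255) does not contain 208.80.244.169
  144.80.240.0/20 (144.80.240.0 - 144.80.255.255) does not contain 208.80.244.169
  208.81.192.0/18 (208.81.192.0 - 208.81.255.255) does not contain 208.80.244.169
  208.82.128.0/17 (208.82.128.0 - 208.82.255.255) does not contain 208.80.244.169
  208.84.0.0/14 (208.84.0.0 - 208.87.255.255) does not contain 208.80.244.169
Longest matching prefix is /13 -> interface eth7.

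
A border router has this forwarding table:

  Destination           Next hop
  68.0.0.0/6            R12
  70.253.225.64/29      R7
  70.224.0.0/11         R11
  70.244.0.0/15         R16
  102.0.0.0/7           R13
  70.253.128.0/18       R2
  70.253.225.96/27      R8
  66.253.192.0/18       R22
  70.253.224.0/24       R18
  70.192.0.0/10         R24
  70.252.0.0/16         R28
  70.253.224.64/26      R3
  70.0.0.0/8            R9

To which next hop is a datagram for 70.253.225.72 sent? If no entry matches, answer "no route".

Routes whose prefix contains 70.253.225.72:
  68.0.0.0/6 (68.0.0.0 - 71.255.255.255) -> R12
  70.0.0.0/8 (70.0.0.0 - 70.255.255.255) -> R9
  70.192.0.0/10 (70.192.0.0 - 70.255.255.255) -> R24
  70.224.0.0/11 (70.224.0.0 - 70.255.255.255) -> R11
More-specific entries that do NOT match:
  70.253.225.64/29 (70.253.225.64 - 70.253.225.71) does not contain 70.253.225.72
  70.253.225.96/27 (70.253.225.96 - 70.253.225.127) does not contain 70.253.225.72
  70.253.224.64/26 (70.253.224.64 - 70.253.224.127) does not contain 70.253.225.72
  70.253.224.0/24 (70.253.224.0 - 70.253.224.255) does not contain 70.253.225.72
  70.253.128.0/18 (70.253.128.0 - 70.253.191.255) does not contain 70.253.225.72
  66.253.192.0/18 (66.253.192.0 - 66.253.255.255) does not contain 70.253.225.72
  70.252.0.0/16 (70.252.0.0 - 70.252.255.255) does not contain 70.253.225.72
  70.244.0.0/15 (70.244.0.0 - 70.245.255.255) does not contain 70.253.225.72
Longest matching prefix is /11 -> next hop R11.

R11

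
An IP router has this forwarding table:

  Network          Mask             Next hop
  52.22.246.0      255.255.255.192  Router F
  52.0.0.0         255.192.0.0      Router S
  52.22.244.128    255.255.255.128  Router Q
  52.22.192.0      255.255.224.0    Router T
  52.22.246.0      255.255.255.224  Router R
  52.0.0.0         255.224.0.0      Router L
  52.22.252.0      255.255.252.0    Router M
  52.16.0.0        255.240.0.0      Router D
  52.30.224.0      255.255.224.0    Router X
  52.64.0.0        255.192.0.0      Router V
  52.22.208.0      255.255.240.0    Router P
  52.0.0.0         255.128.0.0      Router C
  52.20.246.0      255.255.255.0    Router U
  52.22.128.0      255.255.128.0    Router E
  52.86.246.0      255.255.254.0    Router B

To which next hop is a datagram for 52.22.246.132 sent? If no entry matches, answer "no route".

Router E

Routes whose prefix contains 52.22.246.132:
  52.0.0.0/9 (52.0.0.0 - 52.127.255.255) -> Router C
  52.0.0.0/10 (52.0.0.0 - 52.63.255.255) -> Router S
  52.0.0.0/11 (52.0.0.0 - 52.31.255.255) -> Router L
  52.16.0.0/12 (52.16.0.0 - 52.31.255.255) -> Router D
  52.22.128.0/17 (52.22.128.0 - 52.22.255.255) -> Router E
More-specific entries that do NOT match:
  52.22.246.0/27 (52.22.246.0 - 52.22.246.31) does not contain 52.22.246.132
  52.22.246.0/26 (52.22.246.0 - 52.22.246.63) does not contain 52.22.246.132
  52.22.244.128/25 (52.22.244.128 - 52.22.244.255) does not contain 52.22.246.132
  52.20.246.0/24 (52.20.246.0 - 52.20.246.255) does not contain 52.22.246.132
  52.86.246.0/23 (52.86.246.0 - 52.86.247.255) does not contain 52.22.246.132
  52.22.252.0/22 (52.22.252.0 - 52.22.255.255) does not contain 52.22.246.132
  52.22.208.0/20 (52.22.208.0 - 52.22.223.255) does not contain 52.22.246.132
  52.22.192.0/19 (52.22.192.0 - 52.22.223.255) does not contain 52.22.246.132
  52.30.224.0/19 (52.30.224.0 - 52.30.255.255) does not contain 52.22.246.132
Longest matching prefix is /17 -> next hop Router E.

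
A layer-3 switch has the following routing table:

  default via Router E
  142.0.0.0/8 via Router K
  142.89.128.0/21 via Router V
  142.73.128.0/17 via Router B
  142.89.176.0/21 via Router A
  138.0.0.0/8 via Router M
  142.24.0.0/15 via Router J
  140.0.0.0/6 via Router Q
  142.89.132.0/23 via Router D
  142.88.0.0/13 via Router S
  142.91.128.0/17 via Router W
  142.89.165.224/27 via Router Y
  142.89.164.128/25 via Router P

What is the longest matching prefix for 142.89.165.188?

Entries matching 142.89.165.188:
  0.0.0.0/0 (default, matches everything)
  140.0.0.0/6 (140.0.0.0 - 143.255.255.255)
  142.0.0.0/8 (142.0.0.0 - 142.255.255.255)
  142.88.0.0/13 (142.88.0.0 - 142.95.255.255)
Most specific is 142.88.0.0/13.

142.88.0.0/13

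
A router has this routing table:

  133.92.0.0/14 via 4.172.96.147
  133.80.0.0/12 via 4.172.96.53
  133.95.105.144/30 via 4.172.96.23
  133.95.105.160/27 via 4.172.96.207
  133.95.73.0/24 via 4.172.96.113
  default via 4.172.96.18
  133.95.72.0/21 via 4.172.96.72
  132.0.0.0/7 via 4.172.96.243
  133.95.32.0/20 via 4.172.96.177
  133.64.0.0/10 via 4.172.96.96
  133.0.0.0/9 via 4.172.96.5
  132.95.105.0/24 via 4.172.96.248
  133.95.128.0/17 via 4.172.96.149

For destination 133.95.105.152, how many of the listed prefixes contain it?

Prefixes containing 133.95.105.152:
  0.0.0.0/0 (default, matches everything)
  132.0.0.0/7 (132.0.0.0 - 133.255.255.255)
  133.0.0.0/9 (133.0.0.0 - 133.127.255.255)
  133.64.0.0/10 (133.64.0.0 - 133.127.255.255)
  133.80.0.0/12 (133.80.0.0 - 133.95.255.255)
  133.92.0.0/14 (133.92.0.0 - 133.95.255.255)
Total matching entries: 6.

6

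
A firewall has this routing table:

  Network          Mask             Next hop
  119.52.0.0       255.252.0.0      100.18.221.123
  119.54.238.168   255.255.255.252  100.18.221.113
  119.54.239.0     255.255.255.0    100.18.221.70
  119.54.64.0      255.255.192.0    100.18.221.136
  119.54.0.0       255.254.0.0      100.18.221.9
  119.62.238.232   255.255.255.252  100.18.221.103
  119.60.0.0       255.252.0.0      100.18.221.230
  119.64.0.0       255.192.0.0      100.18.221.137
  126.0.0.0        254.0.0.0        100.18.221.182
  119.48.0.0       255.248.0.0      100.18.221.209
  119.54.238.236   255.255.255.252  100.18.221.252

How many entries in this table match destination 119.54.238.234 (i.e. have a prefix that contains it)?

3

Prefixes containing 119.54.238.234:
  119.48.0.0/13 (119.48.0.0 - 119.55.255.255)
  119.52.0.0/14 (119.52.0.0 - 119.55.255.255)
  119.54.0.0/15 (119.54.0.0 - 119.55.255.255)
Total matching entries: 3.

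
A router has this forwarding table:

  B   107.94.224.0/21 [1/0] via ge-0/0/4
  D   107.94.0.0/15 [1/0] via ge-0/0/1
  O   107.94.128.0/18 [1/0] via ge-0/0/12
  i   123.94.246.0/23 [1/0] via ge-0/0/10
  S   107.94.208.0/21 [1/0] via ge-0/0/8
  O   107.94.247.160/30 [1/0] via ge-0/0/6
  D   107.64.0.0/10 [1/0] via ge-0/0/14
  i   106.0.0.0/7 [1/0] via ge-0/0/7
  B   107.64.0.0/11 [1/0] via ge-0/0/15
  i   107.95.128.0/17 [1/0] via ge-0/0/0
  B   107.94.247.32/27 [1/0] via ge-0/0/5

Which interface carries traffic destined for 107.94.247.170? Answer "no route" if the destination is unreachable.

Routes whose prefix contains 107.94.247.170:
  106.0.0.0/7 (106.0.0.0 - 107.255.255.255) -> ge-0/0/7
  107.64.0.0/10 (107.64.0.0 - 107.127.255.255) -> ge-0/0/14
  107.64.0.0/11 (107.64.0.0 - 107.95.255.255) -> ge-0/0/15
  107.94.0.0/15 (107.94.0.0 - 107.95.255.255) -> ge-0/0/1
More-specific entries that do NOT match:
  107.94.247.160/30 (107.94.247.160 - 107.94.247.163) does not contain 107.94.247.170
  107.94.247.32/27 (107.94.247.32 - 107.94.247.63) does not contain 107.94.247.170
  123.94.246.0/23 (123.94.246.0 - 123.94.247.255) does not contain 107.94.247.170
  107.94.224.0/21 (107.94.224.0 - 107.94.231.255) does not contain 107.94.247.170
  107.94.208.0/21 (107.94.208.0 - 107.94.215.255) does not contain 107.94.247.170
  107.94.128.0/18 (107.94.128.0 - 107.94.191.255) does not contain 107.94.247.170
  107.95.128.0/17 (107.95.128.0 - 107.95.255.255) does not contain 107.94.247.170
Longest matching prefix is /15 -> interface ge-0/0/1.

ge-0/0/1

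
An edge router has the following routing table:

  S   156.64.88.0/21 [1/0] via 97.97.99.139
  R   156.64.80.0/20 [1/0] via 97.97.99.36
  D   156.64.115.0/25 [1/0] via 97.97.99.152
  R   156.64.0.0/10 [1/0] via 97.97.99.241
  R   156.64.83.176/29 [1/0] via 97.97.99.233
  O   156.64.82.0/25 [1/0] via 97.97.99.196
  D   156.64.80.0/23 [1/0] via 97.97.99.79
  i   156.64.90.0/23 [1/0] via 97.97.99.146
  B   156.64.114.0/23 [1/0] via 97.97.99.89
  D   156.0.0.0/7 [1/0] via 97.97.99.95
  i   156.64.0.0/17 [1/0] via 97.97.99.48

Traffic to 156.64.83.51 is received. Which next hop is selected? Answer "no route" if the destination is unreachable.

97.97.99.36

Routes whose prefix contains 156.64.83.51:
  156.0.0.0/7 (156.0.0.0 - 157.255.255.255) -> 97.97.99.95
  156.64.0.0/10 (156.64.0.0 - 156.127.255.255) -> 97.97.99.241
  156.64.0.0/17 (156.64.0.0 - 156.64.127.255) -> 97.97.99.48
  156.64.80.0/20 (156.64.80.0 - 156.64.95.255) -> 97.97.99.36
More-specific entries that do NOT match:
  156.64.83.176/29 (156.64.83.176 - 156.64.83.183) does not contain 156.64.83.51
  156.64.115.0/25 (156.64.115.0 - 156.64.115.127) does not contain 156.64.83.51
  156.64.82.0/25 (156.64.82.0 - 156.64.82.127) does not contain 156.64.83.51
  156.64.80.0/23 (156.64.80.0 - 156.64.81.255) does not contain 156.64.83.51
  156.64.90.0/23 (156.64.90.0 - 156.64.91.255) does not contain 156.64.83.51
  156.64.114.0/23 (156.64.114.0 - 156.64.115.255) does not contain 156.64.83.51
  156.64.88.0/21 (156.64.88.0 - 156.64.95.255) does not contain 156.64.83.51
Longest matching prefix is /20 -> next hop 97.97.99.36.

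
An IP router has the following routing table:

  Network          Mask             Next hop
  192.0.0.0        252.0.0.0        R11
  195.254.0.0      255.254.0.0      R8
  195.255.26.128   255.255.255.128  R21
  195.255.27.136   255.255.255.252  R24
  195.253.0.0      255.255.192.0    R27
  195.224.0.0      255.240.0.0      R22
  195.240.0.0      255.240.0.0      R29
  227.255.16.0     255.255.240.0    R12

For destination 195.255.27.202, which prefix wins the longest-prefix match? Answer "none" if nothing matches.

Entries matching 195.255.27.202:
  192.0.0.0/6 (192.0.0.0 - 195.255.255.255)
  195.240.0.0/12 (195.240.0.0 - 195.255.255.255)
  195.254.0.0/15 (195.254.0.0 - 195.255.255.255)
Most specific is 195.254.0.0/15.

195.254.0.0/15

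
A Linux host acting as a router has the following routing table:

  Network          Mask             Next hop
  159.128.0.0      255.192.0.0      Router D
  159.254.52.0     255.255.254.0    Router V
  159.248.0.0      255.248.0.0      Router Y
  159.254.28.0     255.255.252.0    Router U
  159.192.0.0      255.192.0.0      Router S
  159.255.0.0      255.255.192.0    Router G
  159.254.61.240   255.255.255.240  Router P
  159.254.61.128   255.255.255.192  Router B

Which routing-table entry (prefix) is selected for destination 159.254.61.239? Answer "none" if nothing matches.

159.248.0.0/13

Entries matching 159.254.61.239:
  159.192.0.0/10 (159.192.0.0 - 159.255.255.255)
  159.248.0.0/13 (159.248.0.0 - 159.255.255.255)
Most specific is 159.248.0.0/13.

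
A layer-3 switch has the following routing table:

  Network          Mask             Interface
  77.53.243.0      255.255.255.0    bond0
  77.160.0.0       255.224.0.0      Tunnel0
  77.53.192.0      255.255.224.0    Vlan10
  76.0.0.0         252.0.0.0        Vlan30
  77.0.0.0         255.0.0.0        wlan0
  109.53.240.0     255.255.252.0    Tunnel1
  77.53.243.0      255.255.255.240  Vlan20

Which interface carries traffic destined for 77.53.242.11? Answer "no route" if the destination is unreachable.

Routes whose prefix contains 77.53.242.11:
  76.0.0.0/6 (76.0.0.0 - 79.255.255.255) -> Vlan30
  77.0.0.0/8 (77.0.0.0 - 77.255.255.255) -> wlan0
More-specific entries that do NOT match:
  77.53.243.0/28 (77.53.243.0 - 77.53.243.15) does not contain 77.53.242.11
  77.53.243.0/24 (77.53.243.0 - 77.53.243.255) does not contain 77.53.242.11
  109.53.240.0/22 (109.53.240.0 - 109.53.243.255) does not contain 77.53.242.11
  77.53.192.0/19 (77.53.192.0 - 77.53.223.255) does not contain 77.53.242.11
  77.160.0.0/11 (77.160.0.0 - 77.191.255.255) does not contain 77.53.242.11
Longest matching prefix is /8 -> interface wlan0.

wlan0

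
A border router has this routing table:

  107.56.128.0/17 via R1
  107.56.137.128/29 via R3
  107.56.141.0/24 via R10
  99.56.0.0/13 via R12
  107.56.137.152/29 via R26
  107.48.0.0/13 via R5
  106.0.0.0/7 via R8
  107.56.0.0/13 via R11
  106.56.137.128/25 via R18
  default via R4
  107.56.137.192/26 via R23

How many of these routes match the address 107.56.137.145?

4

Prefixes containing 107.56.137.145:
  0.0.0.0/0 (default, matches everything)
  106.0.0.0/7 (106.0.0.0 - 107.255.255.255)
  107.56.0.0/13 (107.56.0.0 - 107.63.255.255)
  107.56.128.0/17 (107.56.128.0 - 107.56.255.255)
Total matching entries: 4.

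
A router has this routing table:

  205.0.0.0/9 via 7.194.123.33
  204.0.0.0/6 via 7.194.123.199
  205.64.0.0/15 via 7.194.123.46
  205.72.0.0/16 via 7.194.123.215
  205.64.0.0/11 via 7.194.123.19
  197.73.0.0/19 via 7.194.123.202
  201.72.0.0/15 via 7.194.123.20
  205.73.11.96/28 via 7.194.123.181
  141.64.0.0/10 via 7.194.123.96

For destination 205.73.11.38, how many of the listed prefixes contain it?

3

Prefixes containing 205.73.11.38:
  204.0.0.0/6 (204.0.0.0 - 207.255.255.255)
  205.0.0.0/9 (205.0.0.0 - 205.127.255.255)
  205.64.0.0/11 (205.64.0.0 - 205.95.255.255)
Total matching entries: 3.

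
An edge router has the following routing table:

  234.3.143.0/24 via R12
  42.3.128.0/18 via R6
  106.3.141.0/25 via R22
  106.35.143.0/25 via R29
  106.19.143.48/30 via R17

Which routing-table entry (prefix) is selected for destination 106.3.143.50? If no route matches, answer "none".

106.3.143.50 is outside every listed prefix and there is no default route.

none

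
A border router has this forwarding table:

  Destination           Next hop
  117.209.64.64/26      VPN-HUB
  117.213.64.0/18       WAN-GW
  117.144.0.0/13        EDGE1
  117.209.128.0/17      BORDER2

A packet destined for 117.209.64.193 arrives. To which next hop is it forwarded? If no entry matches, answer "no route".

No entry's prefix contains 117.209.64.193; there is no default route.

no route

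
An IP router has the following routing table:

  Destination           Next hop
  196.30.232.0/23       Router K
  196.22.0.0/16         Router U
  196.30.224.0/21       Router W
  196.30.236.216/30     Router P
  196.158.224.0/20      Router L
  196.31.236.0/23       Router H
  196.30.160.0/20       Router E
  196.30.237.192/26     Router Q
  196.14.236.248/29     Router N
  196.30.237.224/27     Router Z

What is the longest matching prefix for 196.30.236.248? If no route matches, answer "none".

196.30.236.248 is outside every listed prefix and there is no default route.

none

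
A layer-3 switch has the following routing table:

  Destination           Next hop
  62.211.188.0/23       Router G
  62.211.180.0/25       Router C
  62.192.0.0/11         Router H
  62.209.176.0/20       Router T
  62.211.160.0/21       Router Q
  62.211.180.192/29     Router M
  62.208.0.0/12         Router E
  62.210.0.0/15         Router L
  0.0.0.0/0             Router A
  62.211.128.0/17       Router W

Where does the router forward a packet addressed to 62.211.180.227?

Router W

Routes whose prefix contains 62.211.180.227:
  0.0.0.0/0 (default, matches everything) -> Router A
  62.192.0.0/11 (62.192.0.0 - 62.223.255.255) -> Router H
  62.208.0.0/12 (62.208.0.0 - 62.223.255.255) -> Router E
  62.210.0.0/15 (62.210.0.0 - 62.211.255.255) -> Router L
  62.211.128.0/17 (62.211.128.0 - 62.211.255.255) -> Router W
More-specific entries that do NOT match:
  62.211.180.192/29 (62.211.180.192 - 62.211.180.199) does not contain 62.211.180.227
  62.211.180.0/25 (62.211.180.0 - 62.211.180.127) does not contain 62.211.180.227
  62.211.188.0/23 (62.211.188.0 - 62.211.189.255) does not contain 62.211.180.227
  62.211.160.0/21 (62.211.160.0 - 62.211.167.255) does not contain 62.211.180.227
  62.209.176.0/20 (62.209.176.0 - 62.209.191.255) does not contain 62.211.180.227
Longest matching prefix is /17 -> next hop Router W.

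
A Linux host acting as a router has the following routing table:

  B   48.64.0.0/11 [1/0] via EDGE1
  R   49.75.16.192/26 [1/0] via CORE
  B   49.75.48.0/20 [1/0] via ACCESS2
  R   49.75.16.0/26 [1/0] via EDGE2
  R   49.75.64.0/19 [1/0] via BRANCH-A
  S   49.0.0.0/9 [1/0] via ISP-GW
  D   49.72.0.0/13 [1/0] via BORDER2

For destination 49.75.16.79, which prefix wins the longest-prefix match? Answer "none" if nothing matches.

Entries matching 49.75.16.79:
  49.0.0.0/9 (49.0.0.0 - 49.127.255.255)
  49.72.0.0/13 (49.72.0.0 - 49.79.255.255)
Most specific is 49.72.0.0/13.

49.72.0.0/13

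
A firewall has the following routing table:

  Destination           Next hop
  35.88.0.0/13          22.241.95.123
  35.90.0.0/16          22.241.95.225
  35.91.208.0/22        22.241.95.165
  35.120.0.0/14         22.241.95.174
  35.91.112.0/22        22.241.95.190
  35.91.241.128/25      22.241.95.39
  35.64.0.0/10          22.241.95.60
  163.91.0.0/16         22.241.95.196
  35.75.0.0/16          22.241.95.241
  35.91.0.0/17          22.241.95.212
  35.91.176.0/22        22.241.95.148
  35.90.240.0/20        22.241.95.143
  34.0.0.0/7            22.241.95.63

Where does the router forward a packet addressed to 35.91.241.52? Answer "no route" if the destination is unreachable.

Routes whose prefix contains 35.91.241.52:
  34.0.0.0/7 (34.0.0.0 - 35.255.255.255) -> 22.241.95.63
  35.64.0.0/10 (35.64.0.0 - 35.127.255.255) -> 22.241.95.60
  35.88.0.0/13 (35.88.0.0 - 35.95.255.255) -> 22.241.95.123
More-specific entries that do NOT match:
  35.91.241.128/25 (35.91.241.128 - 35.91.241.255) does not contain 35.91.241.52
  35.91.208.0/22 (35.91.208.0 - 35.91.211.255) does not contain 35.91.241.52
  35.91.112.0/22 (35.91.112.0 - 35.91.115.255) does not contain 35.91.241.52
  35.91.176.0/22 (35.91.176.0 - 35.91.179.255) does not contain 35.91.241.52
  35.90.240.0/20 (35.90.240.0 - 35.90.255.255) does not contain 35.91.241.52
  35.91.0.0/17 (35.91.0.0 - 35.91.127.255) does not contain 35.91.241.52
  35.90.0.0/16 (35.90.0.0 - 35.90.255.255) does not contain 35.91.241.52
  163.91.0.0/16 (163.91.0.0 - 163.91.255.255) does not contain 35.91.241.52
  35.75.0.0/16 (35.75.0.0 - 35.75.255.255) does not contain 35.91.241.52
  35.120.0.0/14 (35.120.0.0 - 35.123.255.255) does not contain 35.91.241.52
Longest matching prefix is /13 -> next hop 22.241.95.123.

22.241.95.123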